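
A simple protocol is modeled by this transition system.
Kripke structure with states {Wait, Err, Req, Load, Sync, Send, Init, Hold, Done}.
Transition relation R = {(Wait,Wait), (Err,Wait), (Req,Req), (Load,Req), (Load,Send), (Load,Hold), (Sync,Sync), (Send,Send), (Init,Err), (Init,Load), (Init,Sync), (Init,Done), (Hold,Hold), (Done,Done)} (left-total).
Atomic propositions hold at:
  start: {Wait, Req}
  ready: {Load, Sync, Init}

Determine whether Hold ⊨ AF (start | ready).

Sat(start | ready) = {Wait, Req, Load, Sync, Init}
AF (start | ready): least fixpoint, start Z0 = {Wait, Req, Load, Sync, Init}, add states with every successor in Z. Z1 = {Wait, Err, Req, Load, Sync, Init}; fixed.
Sat(AF (start | ready)) = {Wait, Err, Req, Load, Sync, Init}
Hold ∉ Sat(AF (start | ready)) = {Wait, Err, Req, Load, Sync, Init}, so the formula does not hold at Hold.

No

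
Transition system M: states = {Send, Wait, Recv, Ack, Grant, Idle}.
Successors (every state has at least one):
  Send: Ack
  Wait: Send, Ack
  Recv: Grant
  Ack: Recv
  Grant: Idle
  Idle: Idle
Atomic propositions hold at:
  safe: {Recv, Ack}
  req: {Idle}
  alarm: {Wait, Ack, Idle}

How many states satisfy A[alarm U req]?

1

A[alarm U req]: least fixpoint, start Z0 = Sat(req) = {Idle}, add states in Sat(alarm) with every successor in Z. Already a fixed point.
Sat(A[alarm U req]) = {Idle}
|Sat(A[alarm U req])| = |{Idle}| = 1.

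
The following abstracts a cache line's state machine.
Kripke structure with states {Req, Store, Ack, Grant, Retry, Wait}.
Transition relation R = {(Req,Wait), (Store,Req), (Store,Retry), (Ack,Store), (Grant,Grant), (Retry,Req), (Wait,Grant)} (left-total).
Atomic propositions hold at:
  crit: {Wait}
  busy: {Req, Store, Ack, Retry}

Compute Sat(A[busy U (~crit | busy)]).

Sat(~crit) = {Req, Store, Ack, Grant, Retry}
Sat(~crit | busy) = {Req, Store, Ack, Grant, Retry}
A[busy U (~crit | busy)]: least fixpoint, start Z0 = Sat((~crit | busy)) = {Req, Store, Ack, Grant, Retry}, add states in Sat(busy) with every successor in Z. Already a fixed point.
Sat(A[busy U (~crit | busy)]) = {Req, Store, Ack, Grant, Retry}

{Req, Store, Ack, Grant, Retry}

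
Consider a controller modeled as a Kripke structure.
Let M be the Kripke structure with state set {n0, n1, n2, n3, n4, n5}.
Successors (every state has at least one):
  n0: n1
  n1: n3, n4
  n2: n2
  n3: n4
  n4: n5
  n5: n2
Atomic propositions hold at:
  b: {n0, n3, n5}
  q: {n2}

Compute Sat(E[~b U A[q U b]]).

{n0, n1, n3, n4, n5}

Sat(~b) = {n1, n2, n4}
A[q U b]: least fixpoint, start Z0 = Sat(b) = {n0, n3, n5}, add states in Sat(q) with every successor in Z. Already a fixed point.
Sat(A[q U b]) = {n0, n3, n5}
E[~b U A[q U b]]: least fixpoint, start Z0 = Sat(A[q U b]) = {n0, n3, n5}, add states in Sat(~b) with some successor in Z. Z1 = {n0, n1, n3, n4, n5}; fixed.
Sat(E[~b U A[q U b]]) = {n0, n1, n3, n4, n5}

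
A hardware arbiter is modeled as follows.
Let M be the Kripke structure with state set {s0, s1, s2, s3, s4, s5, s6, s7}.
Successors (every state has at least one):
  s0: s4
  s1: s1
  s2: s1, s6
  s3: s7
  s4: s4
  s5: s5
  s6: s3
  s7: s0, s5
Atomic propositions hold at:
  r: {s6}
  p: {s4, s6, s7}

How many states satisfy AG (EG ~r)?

6

Sat(~r) = {s0, s1, s2, s3, s4, s5, s7}
EG ~r: greatest fixpoint, start Z0 = {s0, s1, s2, s3, s4, s5, s7}, keep only states in Sat with some successor in Z. Already a fixed point.
Sat(EG ~r) = {s0, s1, s2, s3, s4, s5, s7}
AG (EG ~r): greatest fixpoint, start Z0 = {s0, s1, s2, s3, s4, s5, s7}, keep only states in Sat with every successor in Z. Z1 = {s0, s1, s3, s4, s5, s7}; fixed.
Sat(AG (EG ~r)) = {s0, s1, s3, s4, s5, s7}
|Sat(AG (EG ~r))| = |{s0, s1, s3, s4, s5, s7}| = 6.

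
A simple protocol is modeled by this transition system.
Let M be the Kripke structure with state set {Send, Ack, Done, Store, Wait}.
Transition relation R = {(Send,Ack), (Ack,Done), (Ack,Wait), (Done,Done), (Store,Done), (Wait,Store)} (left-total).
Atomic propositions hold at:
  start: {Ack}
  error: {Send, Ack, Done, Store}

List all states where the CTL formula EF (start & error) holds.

Sat(start & error) = {Ack}
EF (start & error): least fixpoint, start Z0 = {Ack}, add states with some successor in Z. Z1 = {Send, Ack}; fixed.
Sat(EF (start & error)) = {Send, Ack}

{Send, Ack}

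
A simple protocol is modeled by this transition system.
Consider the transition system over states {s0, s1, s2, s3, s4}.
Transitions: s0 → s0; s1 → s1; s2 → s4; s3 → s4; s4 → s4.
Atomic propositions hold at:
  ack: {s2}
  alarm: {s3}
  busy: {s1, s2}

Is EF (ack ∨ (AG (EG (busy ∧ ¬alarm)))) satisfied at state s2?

Yes

Sat(¬alarm) = {s0, s1, s2, s4}
Sat(busy ∧ ¬alarm) = {s1, s2}
EG (busy ∧ ¬alarm): greatest fixpoint, start Z0 = {s1, s2}, keep only states in Sat with some successor in Z. Z1 = {s1}; fixed.
Sat(EG (busy ∧ ¬alarm)) = {s1}
AG (EG (busy ∧ ¬alarm)): greatest fixpoint, start Z0 = {s1}, keep only states in Sat with every successor in Z. Already a fixed point.
Sat(AG (EG (busy ∧ ¬alarm))) = {s1}
Sat(ack ∨ (AG (EG (busy ∧ ¬alarm)))) = {s1, s2}
EF (ack ∨ (AG (EG (busy ∧ ¬alarm)))): least fixpoint, start Z0 = {s1, s2}, add states with some successor in Z. Already a fixed point.
Sat(EF (ack ∨ (AG (EG (busy ∧ ¬alarm))))) = {s1, s2}
s2 ∈ Sat(EF (ack ∨ (AG (EG (busy ∧ ¬alarm))))) = {s1, s2}, so the formula holds at s2.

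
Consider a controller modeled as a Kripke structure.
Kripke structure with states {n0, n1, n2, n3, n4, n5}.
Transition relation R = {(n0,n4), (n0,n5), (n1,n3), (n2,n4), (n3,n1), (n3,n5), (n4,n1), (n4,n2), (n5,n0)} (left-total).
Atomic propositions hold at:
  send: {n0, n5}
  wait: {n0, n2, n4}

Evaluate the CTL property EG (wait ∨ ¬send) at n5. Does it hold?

Sat(¬send) = {n1, n2, n3, n4}
Sat(wait ∨ ¬send) = {n0, n1, n2, n3, n4}
EG (wait ∨ ¬send): greatest fixpoint, start Z0 = {n0, n1, n2, n3, n4}, keep only states in Sat with some successor in Z. Already a fixed point.
Sat(EG (wait ∨ ¬send)) = {n0, n1, n2, n3, n4}
n5 ∉ Sat(EG (wait ∨ ¬send)) = {n0, n1, n2, n3, n4}, so the formula does not hold at n5.

No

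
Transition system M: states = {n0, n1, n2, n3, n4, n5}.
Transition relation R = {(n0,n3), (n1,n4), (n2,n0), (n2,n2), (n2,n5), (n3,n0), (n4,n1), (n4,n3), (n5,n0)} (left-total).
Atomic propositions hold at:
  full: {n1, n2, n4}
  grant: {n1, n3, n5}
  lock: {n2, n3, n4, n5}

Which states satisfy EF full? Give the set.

EF full: least fixpoint, start Z0 = {n1, n2, n4}, add states with some successor in Z. Already a fixed point.
Sat(EF full) = {n1, n2, n4}

{n1, n2, n4}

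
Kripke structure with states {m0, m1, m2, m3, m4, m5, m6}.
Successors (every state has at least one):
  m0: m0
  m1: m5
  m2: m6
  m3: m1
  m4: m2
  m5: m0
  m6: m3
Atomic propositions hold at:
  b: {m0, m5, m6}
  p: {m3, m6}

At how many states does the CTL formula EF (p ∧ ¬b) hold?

4

Sat(¬b) = {m1, m2, m3, m4}
Sat(p ∧ ¬b) = {m3}
EF (p ∧ ¬b): least fixpoint, start Z0 = {m3}, add states with some successor in Z. Z1 = {m3, m6}; Z2 = {m2, m3, m6}; Z3 = {m2, m3, m4, m6}; fixed.
Sat(EF (p ∧ ¬b)) = {m2, m3, m4, m6}
|Sat(EF (p ∧ ¬b))| = |{m2, m3, m4, m6}| = 4.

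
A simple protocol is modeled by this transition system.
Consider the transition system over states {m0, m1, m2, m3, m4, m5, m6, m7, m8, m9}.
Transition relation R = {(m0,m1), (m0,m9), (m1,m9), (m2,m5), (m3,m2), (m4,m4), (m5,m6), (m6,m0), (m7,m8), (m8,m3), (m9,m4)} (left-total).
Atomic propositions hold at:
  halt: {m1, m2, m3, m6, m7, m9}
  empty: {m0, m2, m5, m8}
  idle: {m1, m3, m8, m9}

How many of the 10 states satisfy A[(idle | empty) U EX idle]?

Sat(idle | empty) = {m0, m1, m2, m3, m5, m8, m9}
Sat(EX idle) = {s : some successor in {m1, m3, m8, m9}} = {m0, m1, m7, m8}
A[(idle | empty) U EX idle]: least fixpoint, start Z0 = Sat(EX idle) = {m0, m1, m7, m8}, add states in Sat(idle | empty) with every successor in Z. Already a fixed point.
Sat(A[(idle | empty) U EX idle]) = {m0, m1, m7, m8}
|Sat(A[(idle | empty) U EX idle])| = |{m0, m1, m7, m8}| = 4.

4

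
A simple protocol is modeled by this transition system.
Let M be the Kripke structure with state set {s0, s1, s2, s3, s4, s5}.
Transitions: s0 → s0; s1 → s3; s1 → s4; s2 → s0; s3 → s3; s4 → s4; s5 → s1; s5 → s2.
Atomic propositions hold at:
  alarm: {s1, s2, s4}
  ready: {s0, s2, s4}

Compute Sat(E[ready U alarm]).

E[ready U alarm]: least fixpoint, start Z0 = Sat(alarm) = {s1, s2, s4}, add states in Sat(ready) with some successor in Z. Already a fixed point.
Sat(E[ready U alarm]) = {s1, s2, s4}

{s1, s2, s4}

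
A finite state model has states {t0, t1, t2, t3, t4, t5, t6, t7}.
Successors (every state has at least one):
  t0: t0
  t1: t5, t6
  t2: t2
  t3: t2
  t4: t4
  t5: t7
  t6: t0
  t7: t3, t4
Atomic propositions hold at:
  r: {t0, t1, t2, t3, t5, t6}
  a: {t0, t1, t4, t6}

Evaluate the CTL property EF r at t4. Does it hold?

No

EF r: least fixpoint, start Z0 = {t0, t1, t2, t3, t5, t6}, add states with some successor in Z. Z1 = {t0, t1, t2, t3, t5, t6, t7}; fixed.
Sat(EF r) = {t0, t1, t2, t3, t5, t6, t7}
t4 ∉ Sat(EF r) = {t0, t1, t2, t3, t5, t6, t7}, so the formula does not hold at t4.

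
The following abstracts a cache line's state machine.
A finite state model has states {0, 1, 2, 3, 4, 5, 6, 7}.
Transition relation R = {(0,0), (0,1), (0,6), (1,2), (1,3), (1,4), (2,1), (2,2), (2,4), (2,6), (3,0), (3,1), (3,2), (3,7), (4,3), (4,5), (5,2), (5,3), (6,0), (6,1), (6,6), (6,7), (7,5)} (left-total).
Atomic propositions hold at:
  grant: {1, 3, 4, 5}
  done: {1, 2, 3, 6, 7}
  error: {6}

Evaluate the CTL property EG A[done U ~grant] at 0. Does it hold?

Sat(~grant) = {0, 2, 6, 7}
A[done U ~grant]: least fixpoint, start Z0 = Sat(~grant) = {0, 2, 6, 7}, add states in Sat(done) with every successor in Z. Already a fixed point.
Sat(A[done U ~grant]) = {0, 2, 6, 7}
EG A[done U ~grant]: greatest fixpoint, start Z0 = {0, 2, 6, 7}, keep only states in Sat with some successor in Z. Z1 = {0, 2, 6}; fixed.
Sat(EG A[done U ~grant]) = {0, 2, 6}
0 ∈ Sat(EG A[done U ~grant]) = {0, 2, 6}, so the formula holds at 0.

Yes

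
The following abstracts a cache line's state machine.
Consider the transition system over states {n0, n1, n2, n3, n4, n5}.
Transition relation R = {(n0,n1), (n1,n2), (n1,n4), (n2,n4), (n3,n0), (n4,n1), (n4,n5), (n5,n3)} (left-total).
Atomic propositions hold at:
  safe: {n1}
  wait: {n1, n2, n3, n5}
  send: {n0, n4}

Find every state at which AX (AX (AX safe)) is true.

{n5}

Sat(AX safe) = {s : every successor in {n1}} = {n0}
Sat(AX (AX safe)) = {s : every successor in {n0}} = {n3}
Sat(AX (AX (AX safe))) = {s : every successor in {n3}} = {n5}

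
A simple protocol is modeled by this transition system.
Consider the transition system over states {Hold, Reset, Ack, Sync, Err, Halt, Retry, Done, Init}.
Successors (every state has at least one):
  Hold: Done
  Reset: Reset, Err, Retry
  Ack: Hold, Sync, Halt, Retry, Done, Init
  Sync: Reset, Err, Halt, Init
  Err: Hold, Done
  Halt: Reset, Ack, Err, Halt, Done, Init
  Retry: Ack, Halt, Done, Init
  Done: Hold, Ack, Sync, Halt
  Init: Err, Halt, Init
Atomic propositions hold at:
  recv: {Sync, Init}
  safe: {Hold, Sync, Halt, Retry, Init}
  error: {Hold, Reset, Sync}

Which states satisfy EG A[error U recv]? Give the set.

A[error U recv]: least fixpoint, start Z0 = Sat(recv) = {Sync, Init}, add states in Sat(error) with every successor in Z. Already a fixed point.
Sat(A[error U recv]) = {Sync, Init}
EG A[error U recv]: greatest fixpoint, start Z0 = {Sync, Init}, keep only states in Sat with some successor in Z. Already a fixed point.
Sat(EG A[error U recv]) = {Sync, Init}

{Sync, Init}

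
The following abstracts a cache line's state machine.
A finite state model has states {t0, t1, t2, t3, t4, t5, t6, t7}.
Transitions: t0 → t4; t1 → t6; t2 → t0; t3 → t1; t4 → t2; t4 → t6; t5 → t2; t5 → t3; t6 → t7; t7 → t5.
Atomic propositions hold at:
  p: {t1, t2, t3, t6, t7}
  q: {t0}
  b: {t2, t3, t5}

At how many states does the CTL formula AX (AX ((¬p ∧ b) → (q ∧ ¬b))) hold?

7

Sat(¬p) = {t0, t4, t5}
Sat(¬p ∧ b) = {t5}
Sat(¬b) = {t0, t1, t4, t6, t7}
Sat(q ∧ ¬b) = {t0}
Sat((¬p ∧ b) → (q ∧ ¬b)) = {t0, t1, t2, t3, t4, t6, t7}
Sat(AX ((¬p ∧ b) → (q ∧ ¬b))) = {s : every successor in {t0, t1, t2, t3, t4, t6, t7}} = {t0, t1, t2, t3, t4, t5, t6}
Sat(AX (AX ((¬p ∧ b) → (q ∧ ¬b)))) = {s : every successor in {t0, t1, t2, t3, t4, t5, t6}} = {t0, t1, t2, t3, t4, t5, t7}
|Sat(AX (AX ((¬p ∧ b) → (q ∧ ¬b))))| = |{t0, t1, t2, t3, t4, t5, t7}| = 7.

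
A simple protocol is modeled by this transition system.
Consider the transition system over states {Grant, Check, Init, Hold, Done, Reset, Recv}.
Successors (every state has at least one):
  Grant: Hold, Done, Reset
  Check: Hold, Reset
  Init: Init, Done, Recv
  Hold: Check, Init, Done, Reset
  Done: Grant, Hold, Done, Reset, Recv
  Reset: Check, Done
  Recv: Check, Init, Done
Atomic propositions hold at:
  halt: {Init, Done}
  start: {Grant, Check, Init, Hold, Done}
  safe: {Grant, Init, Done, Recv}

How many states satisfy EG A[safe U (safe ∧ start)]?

Sat(safe ∧ start) = {Grant, Init, Done}
A[safe U (safe ∧ start)]: least fixpoint, start Z0 = Sat((safe ∧ start)) = {Grant, Init, Done}, add states in Sat(safe) with every successor in Z. Already a fixed point.
Sat(A[safe U (safe ∧ start)]) = {Grant, Init, Done}
EG A[safe U (safe ∧ start)]: greatest fixpoint, start Z0 = {Grant, Init, Done}, keep only states in Sat with some successor in Z. Already a fixed point.
Sat(EG A[safe U (safe ∧ start)]) = {Grant, Init, Done}
|Sat(EG A[safe U (safe ∧ start)])| = |{Grant, Init, Done}| = 3.

3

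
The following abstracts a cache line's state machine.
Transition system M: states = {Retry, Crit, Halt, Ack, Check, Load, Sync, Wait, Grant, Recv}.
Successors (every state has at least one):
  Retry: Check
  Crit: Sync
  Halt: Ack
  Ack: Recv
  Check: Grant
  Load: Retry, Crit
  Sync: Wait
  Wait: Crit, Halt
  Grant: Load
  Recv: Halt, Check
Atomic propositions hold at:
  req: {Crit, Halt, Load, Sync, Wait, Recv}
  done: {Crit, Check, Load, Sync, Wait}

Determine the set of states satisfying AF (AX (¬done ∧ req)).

Sat(¬done) = {Retry, Halt, Ack, Grant, Recv}
Sat(¬done ∧ req) = {Halt, Recv}
Sat(AX (¬done ∧ req)) = {s : every successor in {Halt, Recv}} = {Ack}
AF (AX (¬done ∧ req)): least fixpoint, start Z0 = {Ack}, add states with every successor in Z. Z1 = {Halt, Ack}; fixed.
Sat(AF (AX (¬done ∧ req))) = {Halt, Ack}

{Halt, Ack}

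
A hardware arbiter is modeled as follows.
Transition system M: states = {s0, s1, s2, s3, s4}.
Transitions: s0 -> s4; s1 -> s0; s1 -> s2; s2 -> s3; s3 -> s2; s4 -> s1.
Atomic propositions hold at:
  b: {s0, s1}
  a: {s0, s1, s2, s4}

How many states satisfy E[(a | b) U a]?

4

Sat(a | b) = {s0, s1, s2, s4}
E[(a | b) U a]: least fixpoint, start Z0 = Sat(a) = {s0, s1, s2, s4}, add states in Sat(a | b) with some successor in Z. Already a fixed point.
Sat(E[(a | b) U a]) = {s0, s1, s2, s4}
|Sat(E[(a | b) U a])| = |{s0, s1, s2, s4}| = 4.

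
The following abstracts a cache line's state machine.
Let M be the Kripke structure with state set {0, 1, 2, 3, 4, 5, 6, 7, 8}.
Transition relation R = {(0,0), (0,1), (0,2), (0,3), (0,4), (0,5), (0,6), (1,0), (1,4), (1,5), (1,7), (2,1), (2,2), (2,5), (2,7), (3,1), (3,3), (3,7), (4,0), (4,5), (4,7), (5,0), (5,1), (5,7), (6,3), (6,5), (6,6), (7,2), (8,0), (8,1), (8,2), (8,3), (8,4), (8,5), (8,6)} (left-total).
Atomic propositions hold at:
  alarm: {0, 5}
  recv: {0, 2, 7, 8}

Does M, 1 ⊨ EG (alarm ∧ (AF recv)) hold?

AF recv: least fixpoint, start Z0 = {0, 2, 7, 8}, add states with every successor in Z. Already a fixed point.
Sat(AF recv) = {0, 2, 7, 8}
Sat(alarm ∧ (AF recv)) = {0}
EG (alarm ∧ (AF recv)): greatest fixpoint, start Z0 = {0}, keep only states in Sat with some successor in Z. Already a fixed point.
Sat(EG (alarm ∧ (AF recv))) = {0}
1 ∉ Sat(EG (alarm ∧ (AF recv))) = {0}, so the formula does not hold at 1.

No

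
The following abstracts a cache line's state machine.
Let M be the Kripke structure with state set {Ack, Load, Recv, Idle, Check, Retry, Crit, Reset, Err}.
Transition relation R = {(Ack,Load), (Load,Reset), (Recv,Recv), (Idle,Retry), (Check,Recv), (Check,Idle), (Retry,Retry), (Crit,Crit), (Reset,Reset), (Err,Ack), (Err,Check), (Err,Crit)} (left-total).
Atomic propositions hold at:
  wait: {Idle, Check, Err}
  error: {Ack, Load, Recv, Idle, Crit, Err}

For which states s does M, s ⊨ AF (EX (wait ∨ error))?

Sat(wait ∨ error) = {Ack, Load, Recv, Idle, Check, Crit, Err}
Sat(EX (wait ∨ error)) = {s : some successor in {Ack, Load, Recv, Idle, Check, Crit, Err}} = {Ack, Recv, Check, Crit, Err}
AF (EX (wait ∨ error)): least fixpoint, start Z0 = {Ack, Recv, Check, Crit, Err}, add states with every successor in Z. Already a fixed point.
Sat(AF (EX (wait ∨ error))) = {Ack, Recv, Check, Crit, Err}

{Ack, Recv, Check, Crit, Err}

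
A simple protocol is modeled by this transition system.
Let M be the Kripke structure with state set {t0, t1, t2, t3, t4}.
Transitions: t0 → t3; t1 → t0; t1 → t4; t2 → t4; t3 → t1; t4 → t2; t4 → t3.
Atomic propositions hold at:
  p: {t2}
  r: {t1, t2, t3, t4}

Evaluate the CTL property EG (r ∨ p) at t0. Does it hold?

No

Sat(r ∨ p) = {t1, t2, t3, t4}
EG (r ∨ p): greatest fixpoint, start Z0 = {t1, t2, t3, t4}, keep only states in Sat with some successor in Z. Already a fixed point.
Sat(EG (r ∨ p)) = {t1, t2, t3, t4}
t0 ∉ Sat(EG (r ∨ p)) = {t1, t2, t3, t4}, so the formula does not hold at t0.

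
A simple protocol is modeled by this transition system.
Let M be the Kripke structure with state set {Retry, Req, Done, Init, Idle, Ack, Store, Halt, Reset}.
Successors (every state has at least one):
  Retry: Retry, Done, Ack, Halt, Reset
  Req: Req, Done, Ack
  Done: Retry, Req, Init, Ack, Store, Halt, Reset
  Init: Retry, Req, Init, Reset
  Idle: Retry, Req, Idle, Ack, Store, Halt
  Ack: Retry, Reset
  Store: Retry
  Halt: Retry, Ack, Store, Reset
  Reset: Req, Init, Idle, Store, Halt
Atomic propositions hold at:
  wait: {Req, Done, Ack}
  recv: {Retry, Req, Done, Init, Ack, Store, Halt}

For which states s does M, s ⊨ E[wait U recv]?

{Retry, Req, Done, Init, Ack, Store, Halt}

E[wait U recv]: least fixpoint, start Z0 = Sat(recv) = {Retry, Req, Done, Init, Ack, Store, Halt}, add states in Sat(wait) with some successor in Z. Already a fixed point.
Sat(E[wait U recv]) = {Retry, Req, Done, Init, Ack, Store, Halt}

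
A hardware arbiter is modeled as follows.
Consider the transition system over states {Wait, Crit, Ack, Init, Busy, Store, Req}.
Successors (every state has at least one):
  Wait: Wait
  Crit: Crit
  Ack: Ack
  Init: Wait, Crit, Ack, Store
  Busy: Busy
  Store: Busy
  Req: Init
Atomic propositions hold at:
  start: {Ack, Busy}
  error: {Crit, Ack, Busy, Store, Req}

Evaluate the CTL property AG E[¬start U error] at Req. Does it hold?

Sat(¬start) = {Wait, Crit, Init, Store, Req}
E[¬start U error]: least fixpoint, start Z0 = Sat(error) = {Crit, Ack, Busy, Store, Req}, add states in Sat(¬start) with some successor in Z. Z1 = {Crit, Ack, Init, Busy, Store, Req}; fixed.
Sat(E[¬start U error]) = {Crit, Ack, Init, Busy, Store, Req}
AG E[¬start U error]: greatest fixpoint, start Z0 = {Crit, Ack, Init, Busy, Store, Req}, keep only states in Sat with every successor in Z. Z1 = {Crit, Ack, Busy, Store, Req}; Z2 = {Crit, Ack, Busy, Store}; fixed.
Sat(AG E[¬start U error]) = {Crit, Ack, Busy, Store}
Req ∉ Sat(AG E[¬start U error]) = {Crit, Ack, Busy, Store}, so the formula does not hold at Req.

No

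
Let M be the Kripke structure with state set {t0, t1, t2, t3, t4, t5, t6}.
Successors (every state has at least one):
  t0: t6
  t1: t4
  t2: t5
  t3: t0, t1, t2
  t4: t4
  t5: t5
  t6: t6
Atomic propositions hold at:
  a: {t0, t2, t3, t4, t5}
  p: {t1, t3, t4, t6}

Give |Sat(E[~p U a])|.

Sat(~p) = {t0, t2, t5}
E[~p U a]: least fixpoint, start Z0 = Sat(a) = {t0, t2, t3, t4, t5}, add states in Sat(~p) with some successor in Z. Already a fixed point.
Sat(E[~p U a]) = {t0, t2, t3, t4, t5}
|Sat(E[~p U a])| = |{t0, t2, t3, t4, t5}| = 5.

5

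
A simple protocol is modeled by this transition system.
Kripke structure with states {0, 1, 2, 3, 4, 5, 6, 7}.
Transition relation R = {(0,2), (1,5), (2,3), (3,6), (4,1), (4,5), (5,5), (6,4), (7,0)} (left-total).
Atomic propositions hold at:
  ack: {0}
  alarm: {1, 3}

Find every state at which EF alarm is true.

{0, 1, 2, 3, 4, 6, 7}

EF alarm: least fixpoint, start Z0 = {1, 3}, add states with some successor in Z. Z1 = {1, 2, 3, 4}; Z2 = {0, 1, 2, 3, 4, 6}; Z3 = {0, 1, 2, 3, 4, 6, 7}; fixed.
Sat(EF alarm) = {0, 1, 2, 3, 4, 6, 7}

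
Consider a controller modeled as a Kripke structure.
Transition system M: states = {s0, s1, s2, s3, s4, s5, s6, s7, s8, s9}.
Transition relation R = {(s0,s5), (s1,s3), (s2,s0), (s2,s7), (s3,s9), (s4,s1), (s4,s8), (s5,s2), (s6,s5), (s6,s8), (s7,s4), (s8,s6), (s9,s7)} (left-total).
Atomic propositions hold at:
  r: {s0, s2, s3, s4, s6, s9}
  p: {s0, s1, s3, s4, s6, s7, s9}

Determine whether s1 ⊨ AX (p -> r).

Sat(p -> r) = {s0, s2, s3, s4, s5, s6, s8, s9}
Sat(AX (p -> r)) = {s : every successor in {s0, s2, s3, s4, s5, s6, s8, s9}} = {s0, s1, s3, s5, s6, s7, s8}
s1 ∈ Sat(AX (p -> r)) = {s0, s1, s3, s5, s6, s7, s8}, so the formula holds at s1.

Yes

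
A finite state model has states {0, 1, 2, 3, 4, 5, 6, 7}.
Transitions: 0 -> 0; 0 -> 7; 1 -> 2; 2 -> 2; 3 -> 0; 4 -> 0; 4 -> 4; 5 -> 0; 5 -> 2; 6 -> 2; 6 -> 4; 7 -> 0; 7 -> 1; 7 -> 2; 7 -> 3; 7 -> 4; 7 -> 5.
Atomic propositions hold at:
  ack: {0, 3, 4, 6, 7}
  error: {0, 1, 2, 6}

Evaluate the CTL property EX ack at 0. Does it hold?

Yes

Sat(EX ack) = {s : some successor in {0, 3, 4, 6, 7}} = {0, 3, 4, 5, 6, 7}
0 ∈ Sat(EX ack) = {0, 3, 4, 5, 6, 7}, so the formula holds at 0.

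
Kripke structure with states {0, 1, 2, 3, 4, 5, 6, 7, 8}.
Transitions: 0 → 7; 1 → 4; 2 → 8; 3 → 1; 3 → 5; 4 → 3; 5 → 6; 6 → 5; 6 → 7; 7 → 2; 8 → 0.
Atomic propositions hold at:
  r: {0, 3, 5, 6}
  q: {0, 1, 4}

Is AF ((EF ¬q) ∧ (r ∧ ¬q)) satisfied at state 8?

Sat(¬q) = {2, 3, 5, 6, 7, 8}
EF ¬q: least fixpoint, start Z0 = {2, 3, 5, 6, 7, 8}, add states with some successor in Z. Z1 = {0, 2, 3, 4, 5, 6, 7, 8}; Z2 = {0, 1, 2, 3, 4, 5, 6, 7, 8}; fixed.
Sat(EF ¬q) = {0, 1, 2, 3, 4, 5, 6, 7, 8}
Sat(r ∧ ¬q) = {3, 5, 6}
Sat((EF ¬q) ∧ (r ∧ ¬q)) = {3, 5, 6}
AF ((EF ¬q) ∧ (r ∧ ¬q)): least fixpoint, start Z0 = {3, 5, 6}, add states with every successor in Z. Z1 = {3, 4, 5, 6}; Z2 = {1, 3, 4, 5, 6}; fixed.
Sat(AF ((EF ¬q) ∧ (r ∧ ¬q))) = {1, 3, 4, 5, 6}
8 ∉ Sat(AF ((EF ¬q) ∧ (r ∧ ¬q))) = {1, 3, 4, 5, 6}, so the formula does not hold at 8.

No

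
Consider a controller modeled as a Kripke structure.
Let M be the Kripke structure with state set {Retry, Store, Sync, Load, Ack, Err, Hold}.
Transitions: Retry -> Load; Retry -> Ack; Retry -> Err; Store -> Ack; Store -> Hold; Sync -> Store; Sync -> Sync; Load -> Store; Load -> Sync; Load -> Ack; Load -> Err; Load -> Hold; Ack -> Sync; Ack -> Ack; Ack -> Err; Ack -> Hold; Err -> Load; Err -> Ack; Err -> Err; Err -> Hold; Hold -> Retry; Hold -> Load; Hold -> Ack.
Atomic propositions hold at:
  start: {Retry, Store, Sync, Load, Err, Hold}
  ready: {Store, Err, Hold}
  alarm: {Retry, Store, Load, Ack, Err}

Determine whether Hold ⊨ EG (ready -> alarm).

No

Sat(ready -> alarm) = {Retry, Store, Sync, Load, Ack, Err}
EG (ready -> alarm): greatest fixpoint, start Z0 = {Retry, Store, Sync, Load, Ack, Err}, keep only states in Sat with some successor in Z. Already a fixed point.
Sat(EG (ready -> alarm)) = {Retry, Store, Sync, Load, Ack, Err}
Hold ∉ Sat(EG (ready -> alarm)) = {Retry, Store, Sync, Load, Ack, Err}, so the formula does not hold at Hold.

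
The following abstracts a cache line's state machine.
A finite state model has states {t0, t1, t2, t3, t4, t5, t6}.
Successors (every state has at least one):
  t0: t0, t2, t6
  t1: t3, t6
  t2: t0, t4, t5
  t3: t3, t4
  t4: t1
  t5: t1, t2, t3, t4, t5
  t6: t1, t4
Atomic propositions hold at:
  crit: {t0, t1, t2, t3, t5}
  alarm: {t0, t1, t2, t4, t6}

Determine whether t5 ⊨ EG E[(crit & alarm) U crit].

Yes

Sat(crit & alarm) = {t0, t1, t2}
E[(crit & alarm) U crit]: least fixpoint, start Z0 = Sat(crit) = {t0, t1, t2, t3, t5}, add states in Sat(crit & alarm) with some successor in Z. Already a fixed point.
Sat(E[(crit & alarm) U crit]) = {t0, t1, t2, t3, t5}
EG E[(crit & alarm) U crit]: greatest fixpoint, start Z0 = {t0, t1, t2, t3, t5}, keep only states in Sat with some successor in Z. Already a fixed point.
Sat(EG E[(crit & alarm) U crit]) = {t0, t1, t2, t3, t5}
t5 ∈ Sat(EG E[(crit & alarm) U crit]) = {t0, t1, t2, t3, t5}, so the formula holds at t5.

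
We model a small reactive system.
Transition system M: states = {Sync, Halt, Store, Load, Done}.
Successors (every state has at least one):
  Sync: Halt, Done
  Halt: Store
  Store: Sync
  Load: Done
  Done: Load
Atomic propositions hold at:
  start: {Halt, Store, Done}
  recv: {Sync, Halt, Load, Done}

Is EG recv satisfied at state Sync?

EG recv: greatest fixpoint, start Z0 = {Sync, Halt, Load, Done}, keep only states in Sat with some successor in Z. Z1 = {Sync, Load, Done}; fixed.
Sat(EG recv) = {Sync, Load, Done}
Sync ∈ Sat(EG recv) = {Sync, Load, Done}, so the formula holds at Sync.

Yes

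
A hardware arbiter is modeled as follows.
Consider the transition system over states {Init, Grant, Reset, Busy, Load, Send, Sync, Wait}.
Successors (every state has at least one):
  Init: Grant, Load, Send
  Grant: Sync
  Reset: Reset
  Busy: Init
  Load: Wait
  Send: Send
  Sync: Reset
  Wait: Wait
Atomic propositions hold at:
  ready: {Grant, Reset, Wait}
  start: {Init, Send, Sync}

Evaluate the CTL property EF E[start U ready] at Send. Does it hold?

E[start U ready]: least fixpoint, start Z0 = Sat(ready) = {Grant, Reset, Wait}, add states in Sat(start) with some successor in Z. Z1 = {Init, Grant, Reset, Sync, Wait}; fixed.
Sat(E[start U ready]) = {Init, Grant, Reset, Sync, Wait}
EF E[start U ready]: least fixpoint, start Z0 = {Init, Grant, Reset, Sync, Wait}, add states with some successor in Z. Z1 = {Init, Grant, Reset, Busy, Load, Sync, Wait}; fixed.
Sat(EF E[start U ready]) = {Init, Grant, Reset, Busy, Load, Sync, Wait}
Send ∉ Sat(EF E[start U ready]) = {Init, Grant, Reset, Busy, Load, Sync, Wait}, so the formula does not hold at Send.

No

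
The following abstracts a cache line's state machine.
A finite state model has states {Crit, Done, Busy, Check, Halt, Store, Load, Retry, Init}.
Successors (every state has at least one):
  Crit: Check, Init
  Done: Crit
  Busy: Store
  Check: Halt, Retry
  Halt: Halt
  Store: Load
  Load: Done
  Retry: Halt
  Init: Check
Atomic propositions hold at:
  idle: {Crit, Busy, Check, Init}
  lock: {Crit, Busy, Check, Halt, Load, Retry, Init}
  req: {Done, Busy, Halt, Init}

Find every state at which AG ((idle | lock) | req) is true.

{Crit, Done, Check, Halt, Load, Retry, Init}

Sat(idle | lock) = {Crit, Busy, Check, Halt, Load, Retry, Init}
Sat((idle | lock) | req) = {Crit, Done, Busy, Check, Halt, Load, Retry, Init}
AG ((idle | lock) | req): greatest fixpoint, start Z0 = {Crit, Done, Busy, Check, Halt, Load, Retry, Init}, keep only states in Sat with every successor in Z. Z1 = {Crit, Done, Check, Halt, Load, Retry, Init}; fixed.
Sat(AG ((idle | lock) | req)) = {Crit, Done, Check, Halt, Load, Retry, Init}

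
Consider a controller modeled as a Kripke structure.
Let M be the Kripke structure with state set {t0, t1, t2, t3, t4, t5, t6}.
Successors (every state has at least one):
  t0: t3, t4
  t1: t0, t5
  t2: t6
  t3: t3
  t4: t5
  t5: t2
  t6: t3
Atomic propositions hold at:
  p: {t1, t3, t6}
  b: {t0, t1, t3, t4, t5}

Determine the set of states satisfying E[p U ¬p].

Sat(¬p) = {t0, t2, t4, t5}
E[p U ¬p]: least fixpoint, start Z0 = Sat(¬p) = {t0, t2, t4, t5}, add states in Sat(p) with some successor in Z. Z1 = {t0, t1, t2, t4, t5}; fixed.
Sat(E[p U ¬p]) = {t0, t1, t2, t4, t5}

{t0, t1, t2, t4, t5}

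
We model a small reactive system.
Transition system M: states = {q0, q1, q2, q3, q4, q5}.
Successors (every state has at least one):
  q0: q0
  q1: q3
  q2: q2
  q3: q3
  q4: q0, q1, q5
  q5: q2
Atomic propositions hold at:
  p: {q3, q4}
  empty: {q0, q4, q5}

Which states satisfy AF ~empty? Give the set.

Sat(~empty) = {q1, q2, q3}
AF ~empty: least fixpoint, start Z0 = {q1, q2, q3}, add states with every successor in Z. Z1 = {q1, q2, q3, q5}; fixed.
Sat(AF ~empty) = {q1, q2, q3, q5}

{q1, q2, q3, q5}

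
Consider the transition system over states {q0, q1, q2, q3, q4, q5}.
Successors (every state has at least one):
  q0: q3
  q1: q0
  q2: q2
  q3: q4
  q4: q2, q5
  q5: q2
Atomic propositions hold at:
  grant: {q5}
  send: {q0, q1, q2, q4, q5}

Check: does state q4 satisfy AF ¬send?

No

Sat(¬send) = {q3}
AF ¬send: least fixpoint, start Z0 = {q3}, add states with every successor in Z. Z1 = {q0, q3}; Z2 = {q0, q1, q3}; fixed.
Sat(AF ¬send) = {q0, q1, q3}
q4 ∉ Sat(AF ¬send) = {q0, q1, q3}, so the formula does not hold at q4.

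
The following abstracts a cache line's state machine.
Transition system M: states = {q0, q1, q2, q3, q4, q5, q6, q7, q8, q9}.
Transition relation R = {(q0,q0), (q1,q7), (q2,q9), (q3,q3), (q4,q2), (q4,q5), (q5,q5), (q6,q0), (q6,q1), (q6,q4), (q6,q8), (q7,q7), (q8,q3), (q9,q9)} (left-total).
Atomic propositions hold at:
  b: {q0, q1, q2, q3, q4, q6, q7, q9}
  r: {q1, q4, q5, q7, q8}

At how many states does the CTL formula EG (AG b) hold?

6

AG b: greatest fixpoint, start Z0 = {q0, q1, q2, q3, q4, q6, q7, q9}, keep only states in Sat with every successor in Z. Z1 = {q0, q1, q2, q3, q7, q9}; fixed.
Sat(AG b) = {q0, q1, q2, q3, q7, q9}
EG (AG b): greatest fixpoint, start Z0 = {q0, q1, q2, q3, q7, q9}, keep only states in Sat with some successor in Z. Already a fixed point.
Sat(EG (AG b)) = {q0, q1, q2, q3, q7, q9}
|Sat(EG (AG b))| = |{q0, q1, q2, q3, q7, q9}| = 6.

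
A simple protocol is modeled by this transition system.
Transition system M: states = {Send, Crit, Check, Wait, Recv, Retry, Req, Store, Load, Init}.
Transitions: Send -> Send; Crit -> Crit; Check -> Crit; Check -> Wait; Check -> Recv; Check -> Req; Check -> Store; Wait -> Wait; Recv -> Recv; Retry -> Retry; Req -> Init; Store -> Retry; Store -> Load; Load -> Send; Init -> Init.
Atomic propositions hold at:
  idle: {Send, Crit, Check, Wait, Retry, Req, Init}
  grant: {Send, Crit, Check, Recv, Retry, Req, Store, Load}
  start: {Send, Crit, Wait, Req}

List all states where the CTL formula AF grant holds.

AF grant: least fixpoint, start Z0 = {Send, Crit, Check, Recv, Retry, Req, Store, Load}, add states with every successor in Z. Already a fixed point.
Sat(AF grant) = {Send, Crit, Check, Recv, Retry, Req, Store, Load}

{Send, Crit, Check, Recv, Retry, Req, Store, Load}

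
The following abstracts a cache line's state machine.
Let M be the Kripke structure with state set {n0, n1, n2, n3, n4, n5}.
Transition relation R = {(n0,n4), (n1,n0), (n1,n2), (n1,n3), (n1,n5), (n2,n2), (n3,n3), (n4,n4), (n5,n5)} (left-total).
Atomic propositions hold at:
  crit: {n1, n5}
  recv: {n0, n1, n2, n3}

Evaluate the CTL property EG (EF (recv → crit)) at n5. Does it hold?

Sat(recv → crit) = {n1, n4, n5}
EF (recv → crit): least fixpoint, start Z0 = {n1, n4, n5}, add states with some successor in Z. Z1 = {n0, n1, n4, n5}; fixed.
Sat(EF (recv → crit)) = {n0, n1, n4, n5}
EG (EF (recv → crit)): greatest fixpoint, start Z0 = {n0, n1, n4, n5}, keep only states in Sat with some successor in Z. Already a fixed point.
Sat(EG (EF (recv → crit))) = {n0, n1, n4, n5}
n5 ∈ Sat(EG (EF (recv → crit))) = {n0, n1, n4, n5}, so the formula holds at n5.

Yes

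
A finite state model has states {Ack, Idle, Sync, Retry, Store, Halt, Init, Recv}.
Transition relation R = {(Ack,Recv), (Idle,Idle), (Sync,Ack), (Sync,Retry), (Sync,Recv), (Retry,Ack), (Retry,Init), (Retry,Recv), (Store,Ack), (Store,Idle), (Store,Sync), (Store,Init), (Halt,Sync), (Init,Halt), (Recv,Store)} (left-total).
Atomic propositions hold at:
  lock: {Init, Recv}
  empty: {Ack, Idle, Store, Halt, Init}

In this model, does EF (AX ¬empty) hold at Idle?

No

Sat(¬empty) = {Sync, Retry, Recv}
Sat(AX ¬empty) = {s : every successor in {Sync, Retry, Recv}} = {Ack, Halt}
EF (AX ¬empty): least fixpoint, start Z0 = {Ack, Halt}, add states with some successor in Z. Z1 = {Ack, Sync, Retry, Store, Halt, Init}; Z2 = {Ack, Sync, Retry, Store, Halt, Init, Recv}; fixed.
Sat(EF (AX ¬empty)) = {Ack, Sync, Retry, Store, Halt, Init, Recv}
Idle ∉ Sat(EF (AX ¬empty)) = {Ack, Sync, Retry, Store, Halt, Init, Recv}, so the formula does not hold at Idle.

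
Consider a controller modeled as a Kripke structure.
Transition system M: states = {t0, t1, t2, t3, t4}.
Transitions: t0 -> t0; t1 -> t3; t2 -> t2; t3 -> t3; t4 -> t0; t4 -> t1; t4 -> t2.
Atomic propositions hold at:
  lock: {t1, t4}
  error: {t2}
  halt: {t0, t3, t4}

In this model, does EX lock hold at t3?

Sat(EX lock) = {s : some successor in {t1, t4}} = {t4}
t3 ∉ Sat(EX lock) = {t4}, so the formula does not hold at t3.

No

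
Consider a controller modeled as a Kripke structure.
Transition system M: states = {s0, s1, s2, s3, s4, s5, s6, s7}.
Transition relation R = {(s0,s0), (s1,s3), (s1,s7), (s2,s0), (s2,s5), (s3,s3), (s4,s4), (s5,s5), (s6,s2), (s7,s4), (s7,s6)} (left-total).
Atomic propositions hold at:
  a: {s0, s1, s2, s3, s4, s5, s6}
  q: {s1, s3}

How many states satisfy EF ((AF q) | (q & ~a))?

2

AF q: least fixpoint, start Z0 = {s1, s3}, add states with every successor in Z. Already a fixed point.
Sat(AF q) = {s1, s3}
Sat(~a) = {s7}
Sat(q & ~a) = ∅
Sat((AF q) | (q & ~a)) = {s1, s3}
EF ((AF q) | (q & ~a)): least fixpoint, start Z0 = {s1, s3}, add states with some successor in Z. Already a fixed point.
Sat(EF ((AF q) | (q & ~a))) = {s1, s3}
|Sat(EF ((AF q) | (q & ~a)))| = |{s1, s3}| = 2.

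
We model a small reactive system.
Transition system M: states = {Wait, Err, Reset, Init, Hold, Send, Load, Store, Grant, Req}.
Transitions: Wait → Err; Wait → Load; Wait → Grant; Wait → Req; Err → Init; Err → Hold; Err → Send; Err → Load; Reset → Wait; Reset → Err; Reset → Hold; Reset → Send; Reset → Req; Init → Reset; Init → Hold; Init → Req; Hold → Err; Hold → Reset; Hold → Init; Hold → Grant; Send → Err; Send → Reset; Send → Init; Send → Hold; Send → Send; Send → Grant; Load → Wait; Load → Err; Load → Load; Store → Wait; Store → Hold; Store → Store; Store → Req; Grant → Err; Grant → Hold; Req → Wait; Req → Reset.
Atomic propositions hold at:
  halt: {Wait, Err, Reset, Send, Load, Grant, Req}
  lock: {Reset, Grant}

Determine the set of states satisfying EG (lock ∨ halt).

{Wait, Err, Reset, Send, Load, Grant, Req}

Sat(lock ∨ halt) = {Wait, Err, Reset, Send, Load, Grant, Req}
EG (lock ∨ halt): greatest fixpoint, start Z0 = {Wait, Err, Reset, Send, Load, Grant, Req}, keep only states in Sat with some successor in Z. Already a fixed point.
Sat(EG (lock ∨ halt)) = {Wait, Err, Reset, Send, Load, Grant, Req}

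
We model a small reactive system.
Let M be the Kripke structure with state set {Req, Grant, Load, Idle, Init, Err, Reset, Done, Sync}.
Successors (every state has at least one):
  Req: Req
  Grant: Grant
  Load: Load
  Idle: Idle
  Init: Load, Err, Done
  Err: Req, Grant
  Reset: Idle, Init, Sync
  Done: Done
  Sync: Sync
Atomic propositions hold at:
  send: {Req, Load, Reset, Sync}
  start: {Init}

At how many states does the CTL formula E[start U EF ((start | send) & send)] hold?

6

Sat(start | send) = {Req, Load, Init, Reset, Sync}
Sat((start | send) & send) = {Req, Load, Reset, Sync}
EF ((start | send) & send): least fixpoint, start Z0 = {Req, Load, Reset, Sync}, add states with some successor in Z. Z1 = {Req, Load, Init, Err, Reset, Sync}; fixed.
Sat(EF ((start | send) & send)) = {Req, Load, Init, Err, Reset, Sync}
E[start U EF ((start | send) & send)]: least fixpoint, start Z0 = Sat(EF ((start | send) & send)) = {Req, Load, Init, Err, Reset, Sync}, add states in Sat(start) with some successor in Z. Already a fixed point.
Sat(E[start U EF ((start | send) & send)]) = {Req, Load, Init, Err, Reset, Sync}
|Sat(E[start U EF ((start | send) & send)])| = |{Req, Load, Init, Err, Reset, Sync}| = 6.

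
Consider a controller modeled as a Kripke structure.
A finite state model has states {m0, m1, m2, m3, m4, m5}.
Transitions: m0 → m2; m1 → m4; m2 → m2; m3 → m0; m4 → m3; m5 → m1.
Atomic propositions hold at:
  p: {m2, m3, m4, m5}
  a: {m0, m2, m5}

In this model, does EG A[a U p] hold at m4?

Yes

A[a U p]: least fixpoint, start Z0 = Sat(p) = {m2, m3, m4, m5}, add states in Sat(a) with every successor in Z. Z1 = {m0, m2, m3, m4, m5}; fixed.
Sat(A[a U p]) = {m0, m2, m3, m4, m5}
EG A[a U p]: greatest fixpoint, start Z0 = {m0, m2, m3, m4, m5}, keep only states in Sat with some successor in Z. Z1 = {m0, m2, m3, m4}; fixed.
Sat(EG A[a U p]) = {m0, m2, m3, m4}
m4 ∈ Sat(EG A[a U p]) = {m0, m2, m3, m4}, so the formula holds at m4.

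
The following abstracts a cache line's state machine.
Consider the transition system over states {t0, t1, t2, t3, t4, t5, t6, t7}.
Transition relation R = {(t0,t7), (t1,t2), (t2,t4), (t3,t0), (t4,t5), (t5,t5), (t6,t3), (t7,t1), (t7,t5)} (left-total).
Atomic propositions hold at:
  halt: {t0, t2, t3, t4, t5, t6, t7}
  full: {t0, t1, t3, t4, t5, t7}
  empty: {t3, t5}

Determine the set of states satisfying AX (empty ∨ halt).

{t0, t1, t2, t3, t4, t5, t6}

Sat(empty ∨ halt) = {t0, t2, t3, t4, t5, t6, t7}
Sat(AX (empty ∨ halt)) = {s : every successor in {t0, t2, t3, t4, t5, t6, t7}} = {t0, t1, t2, t3, t4, t5, t6}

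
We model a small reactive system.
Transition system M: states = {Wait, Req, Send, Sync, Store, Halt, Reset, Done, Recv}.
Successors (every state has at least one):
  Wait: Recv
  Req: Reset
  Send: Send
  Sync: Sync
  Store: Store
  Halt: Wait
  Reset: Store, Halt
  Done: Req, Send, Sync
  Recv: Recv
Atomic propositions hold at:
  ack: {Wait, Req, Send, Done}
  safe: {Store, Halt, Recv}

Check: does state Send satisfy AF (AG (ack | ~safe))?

Yes

Sat(~safe) = {Wait, Req, Send, Sync, Reset, Done}
Sat(ack | ~safe) = {Wait, Req, Send, Sync, Reset, Done}
AG (ack | ~safe): greatest fixpoint, start Z0 = {Wait, Req, Send, Sync, Reset, Done}, keep only states in Sat with every successor in Z. Z1 = {Req, Send, Sync, Done}; Z2 = {Send, Sync, Done}; Z3 = {Send, Sync}; fixed.
Sat(AG (ack | ~safe)) = {Send, Sync}
AF (AG (ack | ~safe)): least fixpoint, start Z0 = {Send, Sync}, add states with every successor in Z. Already a fixed point.
Sat(AF (AG (ack | ~safe))) = {Send, Sync}
Send ∈ Sat(AF (AG (ack | ~safe))) = {Send, Sync}, so the formula holds at Send.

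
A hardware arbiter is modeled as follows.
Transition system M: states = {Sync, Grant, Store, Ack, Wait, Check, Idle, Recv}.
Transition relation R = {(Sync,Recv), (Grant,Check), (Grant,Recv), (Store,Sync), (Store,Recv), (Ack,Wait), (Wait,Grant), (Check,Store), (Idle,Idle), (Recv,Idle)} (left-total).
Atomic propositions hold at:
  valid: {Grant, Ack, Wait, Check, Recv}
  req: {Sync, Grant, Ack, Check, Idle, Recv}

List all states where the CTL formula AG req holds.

AG req: greatest fixpoint, start Z0 = {Sync, Grant, Ack, Check, Idle, Recv}, keep only states in Sat with every successor in Z. Z1 = {Sync, Grant, Idle, Recv}; Z2 = {Sync, Idle, Recv}; fixed.
Sat(AG req) = {Sync, Idle, Recv}

{Sync, Idle, Recv}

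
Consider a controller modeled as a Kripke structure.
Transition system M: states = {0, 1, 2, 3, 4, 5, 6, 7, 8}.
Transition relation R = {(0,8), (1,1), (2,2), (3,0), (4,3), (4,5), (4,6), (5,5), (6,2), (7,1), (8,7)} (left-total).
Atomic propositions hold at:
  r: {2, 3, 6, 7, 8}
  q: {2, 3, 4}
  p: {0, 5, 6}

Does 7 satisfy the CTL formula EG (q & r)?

No

Sat(q & r) = {2, 3}
EG (q & r): greatest fixpoint, start Z0 = {2, 3}, keep only states in Sat with some successor in Z. Z1 = {2}; fixed.
Sat(EG (q & r)) = {2}
7 ∉ Sat(EG (q & r)) = {2}, so the formula does not hold at 7.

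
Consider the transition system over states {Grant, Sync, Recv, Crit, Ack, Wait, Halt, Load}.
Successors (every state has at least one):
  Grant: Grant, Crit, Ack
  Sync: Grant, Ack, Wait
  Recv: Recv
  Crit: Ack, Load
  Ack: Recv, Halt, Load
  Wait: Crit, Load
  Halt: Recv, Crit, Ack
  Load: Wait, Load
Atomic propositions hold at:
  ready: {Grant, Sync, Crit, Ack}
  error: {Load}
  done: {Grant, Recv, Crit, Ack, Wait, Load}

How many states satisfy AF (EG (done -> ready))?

5

Sat(done -> ready) = {Grant, Sync, Crit, Ack, Halt}
EG (done -> ready): greatest fixpoint, start Z0 = {Grant, Sync, Crit, Ack, Halt}, keep only states in Sat with some successor in Z. Already a fixed point.
Sat(EG (done -> ready)) = {Grant, Sync, Crit, Ack, Halt}
AF (EG (done -> ready)): least fixpoint, start Z0 = {Grant, Sync, Crit, Ack, Halt}, add states with every successor in Z. Already a fixed point.
Sat(AF (EG (done -> ready))) = {Grant, Sync, Crit, Ack, Halt}
|Sat(AF (EG (done -> ready)))| = |{Grant, Sync, Crit, Ack, Halt}| = 5.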